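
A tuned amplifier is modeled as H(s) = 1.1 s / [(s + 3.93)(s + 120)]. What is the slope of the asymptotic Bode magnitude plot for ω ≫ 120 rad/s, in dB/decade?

-20 dB/decade

With 1 zero and 2 poles, the high-frequency asymptotic slope is 20 × (1 − 2) = -20 dB/decade.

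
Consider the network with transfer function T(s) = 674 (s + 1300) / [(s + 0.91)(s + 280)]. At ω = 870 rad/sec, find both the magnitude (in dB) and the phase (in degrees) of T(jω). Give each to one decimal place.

|T| = 2.5 dB, ∠T = -128.3 deg

|j870 + 1300| = √(870² + 1300²) = 1564
|j870 + 0.91| = √(870² + 0.91²) = 870
|j870 + 280| = √(870² + 280²) = 913.9
|T(j870)| = 674 × 1564 / (870 × 913.9) = 1.326
20 log₁₀(1.326) = 2.45 dB
∠(j870 + 1300) = arctan(870/1300) = 33.79°
∠(j870 + 0.91) = arctan(870/0.91) = 89.94°
∠(j870 + 280) = arctan(870/280) = 72.16°
∠T(j870) = 33.79° − (89.94° + 72.16°) = -128.31°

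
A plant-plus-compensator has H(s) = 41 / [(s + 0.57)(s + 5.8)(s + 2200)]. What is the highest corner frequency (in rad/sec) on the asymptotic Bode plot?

2200 rad/sec

Break frequencies occur at each pole and zero magnitude: 0.57 rad/sec, 5.8 rad/sec, 2200 rad/sec.
The highest is 2200 rad/sec.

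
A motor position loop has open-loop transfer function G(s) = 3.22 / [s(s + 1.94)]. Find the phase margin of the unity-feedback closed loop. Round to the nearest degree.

55 deg

Gain crossover: |G(jω)| = 1 at ω ≈ 1.36 rad s⁻¹.
∠G(j1.36) = −90° − arctan(1.36/1.94) ≈ -125.02°
PM = 180° + (-125.02°) = 54.98°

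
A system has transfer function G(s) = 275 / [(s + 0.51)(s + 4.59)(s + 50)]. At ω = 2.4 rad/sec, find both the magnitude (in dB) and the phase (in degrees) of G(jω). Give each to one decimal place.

|j2.4 + 0.51| = √(2.4² + 0.51²) = 2.454
|j2.4 + 4.59| = √(2.4² + 4.59²) = 5.18
|j2.4 + 50| = √(2.4² + 50²) = 50.06
|G(j2.4)| = 275 / (2.454 × 5.18 × 50.06) = 0.43228
20 log₁₀(0.43228) = -7.28 dB
∠(j2.4 + 0.51) = arctan(2.4/0.51) = 78.00°
∠(j2.4 + 4.59) = arctan(2.4/4.59) = 27.60°
∠(j2.4 + 50) = arctan(2.4/50) = 2.75°
∠G(j2.4) = − (78.00° + 27.60° + 2.75°) = -108.36°

|G| = -7.3 dB, ∠G = -108.4°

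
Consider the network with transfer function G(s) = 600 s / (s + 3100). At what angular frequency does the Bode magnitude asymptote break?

The single real pole at s = −3100 gives a corner at ω = 3100 rad/s.

3100 rad/s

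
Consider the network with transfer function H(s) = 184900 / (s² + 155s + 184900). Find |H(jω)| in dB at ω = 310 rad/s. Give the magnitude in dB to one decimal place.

|(j310)² + 155(j310) + 184900| = |88800 + j48050| = 1.01e+05
|H(j310)| = 184900 / 1.01e+05 = 1.8313
20 log₁₀(1.8313) = 5.26 dB

5.3 dB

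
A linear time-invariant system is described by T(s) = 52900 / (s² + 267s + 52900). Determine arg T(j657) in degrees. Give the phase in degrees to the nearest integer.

∠[(j657)² + 267(j657) + 52900] = ∠[-3.7875e+05 + j1.7542e+05] = 155.15°
∠T(j657) = −155.15° = -155.15°

-155 deg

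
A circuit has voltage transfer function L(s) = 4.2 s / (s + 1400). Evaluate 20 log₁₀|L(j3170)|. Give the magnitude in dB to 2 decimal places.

|j3170| = 3170
|j3170 + 1400| = √(3170² + 1400²) = 3465
|L(j3170)| = 4.2 × 3170 / 3465 = 3.842
20 log₁₀(3.842) = 11.691 dB

11.69 dB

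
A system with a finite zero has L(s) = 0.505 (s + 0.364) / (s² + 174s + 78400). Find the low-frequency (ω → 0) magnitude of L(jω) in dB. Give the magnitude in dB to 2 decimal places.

-112.60 dB

L(0) = 0.505 × 0.364 / 78400 = 2.3446e-06
20 log₁₀(2.3446e-06) = -112.598 dB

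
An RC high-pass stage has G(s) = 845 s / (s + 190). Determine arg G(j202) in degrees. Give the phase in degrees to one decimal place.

43.2 deg

∠(j202) = 90.00°
∠(j202 + 190) = arctan(202/190) = 46.75°
∠G(j202) = 90.00° − 46.75° = 43.25°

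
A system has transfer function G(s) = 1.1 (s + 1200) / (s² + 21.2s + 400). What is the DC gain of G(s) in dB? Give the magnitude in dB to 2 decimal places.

10.37 dB

G(0) = 1.1 × 1200 / 400 = 3.3
20 log₁₀(3.3) = 10.370 dB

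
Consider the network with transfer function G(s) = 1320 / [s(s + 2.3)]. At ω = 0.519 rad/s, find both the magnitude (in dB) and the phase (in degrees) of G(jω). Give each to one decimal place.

|j0.519 + 2.3| = √(0.519² + 2.3²) = 2.358
|j0.519| = 0.519
|G(j0.519)| = 1320 / (2.358 × 0.519) = 1078.7
20 log₁₀(1078.7) = 60.66 dB
∠(j0.519 + 2.3) = arctan(0.519/2.3) = 12.72°
∠(j0.519) = 90.00°
∠G(j0.519) = − (12.72° + 90.00°) = -102.72°

|G| = 60.7 dB, ∠G = -102.7°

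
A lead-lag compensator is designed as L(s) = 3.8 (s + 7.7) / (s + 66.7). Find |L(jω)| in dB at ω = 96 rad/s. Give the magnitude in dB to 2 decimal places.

|j96 + 7.7| = √(96² + 7.7²) = 96.31
|j96 + 66.7| = √(96² + 66.7²) = 116.9
|L(j96)| = 3.8 × 96.31 / 116.9 = 3.1307
20 log₁₀(3.1307) = 9.913 dB

9.91 dB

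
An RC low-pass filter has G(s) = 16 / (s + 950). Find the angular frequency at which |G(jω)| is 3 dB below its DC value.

950 rad/s

For a single-pole low-pass, the −3 dB point is at the pole: ω = 950 rad/s.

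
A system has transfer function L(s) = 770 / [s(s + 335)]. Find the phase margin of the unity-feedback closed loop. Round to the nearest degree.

Gain crossover: |L(jω)| = 1 at ω ≈ 2.3 rad/s.
∠L(j2.3) = −90° − arctan(2.3/335) ≈ -90.39°
PM = 180° + (-90.39°) = 89.61°

90°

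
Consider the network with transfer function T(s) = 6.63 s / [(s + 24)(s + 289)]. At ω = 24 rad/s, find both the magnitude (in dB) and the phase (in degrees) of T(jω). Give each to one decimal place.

|T| = -35.8 dB, ∠T = 40.3 deg

|j24| = 24
|j24 + 24| = √(24² + 24²) = 33.94
|j24 + 289| = √(24² + 289²) = 290
|T(j24)| = 6.63 × 24 / (33.94 × 290) = 0.016166
20 log₁₀(0.016166) = -35.83 dB
∠(j24) = 90.00°
∠(j24 + 24) = arctan(24/24) = 45.00°
∠(j24 + 289) = arctan(24/289) = 4.75°
∠T(j24) = 90.00° − (45.00° + 4.75°) = 40.25°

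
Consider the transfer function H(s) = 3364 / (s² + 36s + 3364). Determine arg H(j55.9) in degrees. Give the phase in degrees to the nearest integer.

-83°

∠[(j55.9)² + 36(j55.9) + 3364] = ∠[239.19 + j2012.4] = 83.22°
∠H(j55.9) = −83.22° = -83.22°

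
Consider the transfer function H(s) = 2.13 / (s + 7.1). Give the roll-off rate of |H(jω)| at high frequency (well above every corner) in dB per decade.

With 0 zeros and 1 pole, the high-frequency asymptotic slope is 20 × (0 − 1) = -20 dB/decade.

-20 dB/decade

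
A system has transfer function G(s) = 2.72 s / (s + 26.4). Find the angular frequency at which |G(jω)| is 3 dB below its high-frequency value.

26.4 rad/s

For a single-pole high-pass, the −3 dB point is at the pole: ω = 26.4 rad/s.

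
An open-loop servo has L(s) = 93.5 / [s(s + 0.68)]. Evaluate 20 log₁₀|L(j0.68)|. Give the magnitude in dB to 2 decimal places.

43.11 dB

|j0.68 + 0.68| = √(0.68² + 0.68²) = 0.9617
|j0.68| = 0.68
|L(j0.68)| = 93.5 / (0.9617 × 0.68) = 142.98
20 log₁₀(142.98) = 43.106 dB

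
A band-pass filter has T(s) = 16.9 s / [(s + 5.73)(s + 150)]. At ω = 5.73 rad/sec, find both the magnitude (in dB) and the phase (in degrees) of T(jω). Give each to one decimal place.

|T| = -22.0 dB, ∠T = 42.8°

|j5.73| = 5.73
|j5.73 + 5.73| = √(5.73² + 5.73²) = 8.103
|j5.73 + 150| = √(5.73² + 150²) = 150.1
|T(j5.73)| = 16.9 × 5.73 / (8.103 × 150.1) = 0.079609
20 log₁₀(0.079609) = -21.98 dB
∠(j5.73) = 90.00°
∠(j5.73 + 5.73) = arctan(5.73/5.73) = 45.00°
∠(j5.73 + 150) = arctan(5.73/150) = 2.19°
∠T(j5.73) = 90.00° − (45.00° + 2.19°) = 42.81°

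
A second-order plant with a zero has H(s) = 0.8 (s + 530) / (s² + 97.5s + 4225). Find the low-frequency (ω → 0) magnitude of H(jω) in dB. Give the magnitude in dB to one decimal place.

-20.0 dB

H(0) = 0.8 × 530 / 4225 = 0.10036
20 log₁₀(0.10036) = -19.97 dB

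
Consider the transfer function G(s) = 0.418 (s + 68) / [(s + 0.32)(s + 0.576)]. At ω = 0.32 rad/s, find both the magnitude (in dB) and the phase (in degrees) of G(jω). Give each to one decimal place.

|j0.32 + 68| = √(0.32² + 68²) = 68
|j0.32 + 0.32| = √(0.32² + 0.32²) = 0.4525
|j0.32 + 0.576| = √(0.32² + 0.576²) = 0.6589
|G(j0.32)| = 0.418 × 68 / (0.4525 × 0.6589) = 95.322
20 log₁₀(95.322) = 39.58 dB
∠(j0.32 + 68) = arctan(0.32/68) = 0.27°
∠(j0.32 + 0.32) = arctan(0.32/0.32) = 45.00°
∠(j0.32 + 0.576) = arctan(0.32/0.576) = 29.05°
∠G(j0.32) = 0.27° − (45.00° + 29.05°) = -73.78°

|G| = 39.6 dB, ∠G = -73.8°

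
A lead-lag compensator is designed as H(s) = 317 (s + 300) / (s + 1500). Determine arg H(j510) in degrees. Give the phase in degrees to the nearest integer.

41°

∠(j510 + 300) = arctan(510/300) = 59.53°
∠(j510 + 1500) = arctan(510/1500) = 18.78°
∠H(j510) = 59.53° − 18.78° = 40.76°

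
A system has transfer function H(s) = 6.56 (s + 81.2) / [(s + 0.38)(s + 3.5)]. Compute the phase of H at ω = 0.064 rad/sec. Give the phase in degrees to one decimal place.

-10.6°

∠(j0.064 + 81.2) = arctan(0.064/81.2) = 0.05°
∠(j0.064 + 0.38) = arctan(0.064/0.38) = 9.56°
∠(j0.064 + 3.5) = arctan(0.064/3.5) = 1.05°
∠H(j0.064) = 0.05° − (9.56° + 1.05°) = -10.56°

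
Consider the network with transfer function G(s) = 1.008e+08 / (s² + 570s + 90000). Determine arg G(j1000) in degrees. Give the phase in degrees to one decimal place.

∠[(j1000)² + 570(j1000) + 90000] = ∠[-9.1e+05 + j5.7e+05] = 147.94°
∠G(j1000) = −147.94° = -147.94°

-147.9°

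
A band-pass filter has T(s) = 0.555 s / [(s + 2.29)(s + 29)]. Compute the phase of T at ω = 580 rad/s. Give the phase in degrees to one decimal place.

∠(j580) = 90.00°
∠(j580 + 2.29) = arctan(580/2.29) = 89.77°
∠(j580 + 29) = arctan(580/29) = 87.14°
∠T(j580) = 90.00° − (89.77° + 87.14°) = -86.91°

-86.9°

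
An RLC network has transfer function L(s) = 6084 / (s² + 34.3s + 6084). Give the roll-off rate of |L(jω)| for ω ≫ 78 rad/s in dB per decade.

-40 dB/decade

With 0 zeros and 2 poles, the high-frequency asymptotic slope is 20 × (0 − 2) = -40 dB/decade.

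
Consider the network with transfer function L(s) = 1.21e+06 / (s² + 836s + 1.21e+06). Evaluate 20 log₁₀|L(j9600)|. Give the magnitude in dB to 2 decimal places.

|(j9600)² + 836(j9600) + 1.21e+06| = |-9.095e+07 + j8.0256e+06| = 9.13e+07
|L(j9600)| = 1.21e+06 / 9.13e+07 = 0.013253
20 log₁₀(0.013253) = -37.554 dB

-37.55 dB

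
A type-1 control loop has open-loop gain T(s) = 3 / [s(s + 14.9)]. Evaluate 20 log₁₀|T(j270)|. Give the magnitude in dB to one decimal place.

|j270 + 14.9| = √(270² + 14.9²) = 270.4
|j270| = 270
|T(j270)| = 3 / (270.4 × 270) = 4.109e-05
20 log₁₀(4.109e-05) = -87.73 dB

-87.7 dB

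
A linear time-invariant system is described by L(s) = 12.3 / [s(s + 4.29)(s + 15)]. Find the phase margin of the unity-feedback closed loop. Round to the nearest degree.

Gain crossover: |L(jω)| = 1 at ω ≈ 0.191 rad/s.
∠L(j0.191) = −90° − arctan(0.191/4.29) − arctan(0.191/15) ≈ -93.28°
PM = 180° + (-93.28°) = 86.72°

87°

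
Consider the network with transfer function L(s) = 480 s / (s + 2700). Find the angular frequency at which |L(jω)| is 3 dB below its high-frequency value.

2700 rad/s

For a single-pole high-pass, the −3 dB point is at the pole: ω = 2700 rad/s.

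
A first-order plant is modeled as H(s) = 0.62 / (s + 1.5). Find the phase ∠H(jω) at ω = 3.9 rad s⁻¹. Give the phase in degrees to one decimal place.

-69.0°

∠(j3.9 + 1.5) = arctan(3.9/1.5) = 68.96°
∠H(j3.9) = −68.96° = -68.96°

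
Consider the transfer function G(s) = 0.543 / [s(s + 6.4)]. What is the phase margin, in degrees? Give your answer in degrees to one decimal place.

Gain crossover: |G(jω)| = 1 at ω ≈ 0.0848 rad/s.
∠G(j0.0848) = −90° − arctan(0.0848/6.4) ≈ -90.76°
PM = 180° + (-90.76°) = 89.24°

89.2 deg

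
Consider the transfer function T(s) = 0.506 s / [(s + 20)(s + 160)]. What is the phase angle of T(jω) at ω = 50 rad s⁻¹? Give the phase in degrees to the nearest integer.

∠(j50) = 90.00°
∠(j50 + 20) = arctan(50/20) = 68.20°
∠(j50 + 160) = arctan(50/160) = 17.35°
∠T(j50) = 90.00° − (68.20° + 17.35°) = 4.45°

4 deg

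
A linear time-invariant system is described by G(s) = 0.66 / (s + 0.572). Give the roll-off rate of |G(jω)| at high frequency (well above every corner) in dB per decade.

With 0 zeros and 1 pole, the high-frequency asymptotic slope is 20 × (0 − 1) = -20 dB/decade.

-20 dB/decade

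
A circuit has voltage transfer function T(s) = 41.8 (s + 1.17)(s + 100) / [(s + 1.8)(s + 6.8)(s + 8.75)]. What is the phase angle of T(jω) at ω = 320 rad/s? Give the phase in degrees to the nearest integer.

-104 deg

∠(j320 + 1.17) = arctan(320/1.17) = 89.79°
∠(j320 + 100) = arctan(320/100) = 72.65°
∠(j320 + 1.8) = arctan(320/1.8) = 89.68°
∠(j320 + 6.8) = arctan(320/6.8) = 88.78°
∠(j320 + 8.75) = arctan(320/8.75) = 88.43°
∠T(j320) = 89.79° + 72.65° − (89.68° + 88.78° + 88.43°) = -104.46°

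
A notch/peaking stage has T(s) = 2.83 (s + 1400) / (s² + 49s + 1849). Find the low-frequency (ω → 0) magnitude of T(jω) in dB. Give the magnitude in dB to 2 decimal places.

6.62 dB

T(0) = 2.83 × 1400 / 1849 = 2.1428
20 log₁₀(2.1428) = 6.620 dB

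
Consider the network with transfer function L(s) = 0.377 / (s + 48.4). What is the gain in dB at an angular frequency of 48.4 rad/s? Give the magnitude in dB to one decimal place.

-45.2 dB

|j48.4 + 48.4| = √(48.4² + 48.4²) = 68.45
|L(j48.4)| = 0.377 / 68.45 = 0.0055078
20 log₁₀(0.0055078) = -45.18 dB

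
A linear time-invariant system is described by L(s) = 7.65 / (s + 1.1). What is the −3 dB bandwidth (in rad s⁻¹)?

For a single-pole low-pass, the −3 dB point is at the pole: ω = 1.1 rad s⁻¹.

1.1 rad s⁻¹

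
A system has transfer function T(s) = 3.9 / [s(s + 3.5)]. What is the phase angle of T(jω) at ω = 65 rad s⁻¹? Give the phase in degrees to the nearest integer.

-177 deg

∠(j65 + 3.5) = arctan(65/3.5) = 86.92°
∠(j65) = 90.00°
∠T(j65) = − (86.92° + 90.00°) = -176.92°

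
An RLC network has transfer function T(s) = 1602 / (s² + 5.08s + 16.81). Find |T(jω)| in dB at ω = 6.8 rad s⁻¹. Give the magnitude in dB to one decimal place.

|(j6.8)² + 5.08(j6.8) + 16.81| = |-29.43 + j34.544| = 45.38
|T(j6.8)| = 1602 / 45.38 = 35.301
20 log₁₀(35.301) = 30.96 dB

31.0 dB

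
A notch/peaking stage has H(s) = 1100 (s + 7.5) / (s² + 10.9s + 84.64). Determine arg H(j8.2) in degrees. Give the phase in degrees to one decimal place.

∠(j8.2 + 7.5) = arctan(8.2/7.5) = 47.55°
∠[(j8.2)² + 10.9(j8.2) + 84.64] = ∠[17.4 + j89.38] = 78.98°
∠H(j8.2) = 47.55° − 78.98° = -31.43°

-31.4°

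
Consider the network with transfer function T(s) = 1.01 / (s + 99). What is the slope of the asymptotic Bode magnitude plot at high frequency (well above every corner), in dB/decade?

With 0 zeros and 1 pole, the high-frequency asymptotic slope is 20 × (0 − 1) = -20 dB/decade.

-20 dB/decade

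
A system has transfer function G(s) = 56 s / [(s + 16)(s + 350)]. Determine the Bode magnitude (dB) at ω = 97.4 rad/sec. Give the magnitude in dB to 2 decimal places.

-16.36 dB

|j97.4| = 97.4
|j97.4 + 16| = √(97.4² + 16²) = 98.71
|j97.4 + 350| = √(97.4² + 350²) = 363.3
|G(j97.4)| = 56 × 97.4 / (98.71 × 363.3) = 0.1521
20 log₁₀(0.1521) = -16.357 dB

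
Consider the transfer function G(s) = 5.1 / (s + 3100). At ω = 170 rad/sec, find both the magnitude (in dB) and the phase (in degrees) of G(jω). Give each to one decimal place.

|j170 + 3100| = √(170² + 3100²) = 3105
|G(j170)| = 5.1 / 3105 = 0.0016427
20 log₁₀(0.0016427) = -55.69 dB
∠(j170 + 3100) = arctan(170/3100) = 3.14°
∠G(j170) = −3.14° = -3.14°

|G| = -55.7 dB, ∠G = -3.1 deg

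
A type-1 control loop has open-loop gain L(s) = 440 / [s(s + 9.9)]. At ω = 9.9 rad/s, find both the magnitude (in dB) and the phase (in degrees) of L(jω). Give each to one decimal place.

|L| = 10.0 dB, ∠L = -135.0°

|j9.9 + 9.9| = √(9.9² + 9.9²) = 14
|j9.9| = 9.9
|L(j9.9)| = 440 / (14 × 9.9) = 3.1744
20 log₁₀(3.1744) = 10.03 dB
∠(j9.9 + 9.9) = arctan(9.9/9.9) = 45.00°
∠(j9.9) = 90.00°
∠L(j9.9) = − (45.00° + 90.00°) = -135.00°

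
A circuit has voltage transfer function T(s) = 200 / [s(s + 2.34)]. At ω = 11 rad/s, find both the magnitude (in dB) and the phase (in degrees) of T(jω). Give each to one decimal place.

|T| = 4.2 dB, ∠T = -168.0°

|j11 + 2.34| = √(11² + 2.34²) = 11.25
|j11| = 11
|T(j11)| = 200 / (11.25 × 11) = 1.6167
20 log₁₀(1.6167) = 4.17 dB
∠(j11 + 2.34) = arctan(11/2.34) = 77.99°
∠(j11) = 90.00°
∠T(j11) = − (77.99° + 90.00°) = -167.99°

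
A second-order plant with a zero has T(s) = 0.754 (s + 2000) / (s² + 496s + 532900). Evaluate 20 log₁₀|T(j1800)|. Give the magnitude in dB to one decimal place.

-63.0 dB

|j1800 + 2000| = √(1800² + 2000²) = 2691
|(j1800)² + 496(j1800) + 532900| = |-2.7071e+06 + j8.928e+05| = 2.851e+06
|T(j1800)| = 0.754 × 2691 / 2.851e+06 = 0.00071173
20 log₁₀(0.00071173) = -62.95 dB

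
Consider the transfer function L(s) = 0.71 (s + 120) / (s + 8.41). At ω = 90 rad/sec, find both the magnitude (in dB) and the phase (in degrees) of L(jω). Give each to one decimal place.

|j90 + 120| = √(90² + 120²) = 150
|j90 + 8.41| = √(90² + 8.41²) = 90.39
|L(j90)| = 0.71 × 150 / 90.39 = 1.1782
20 log₁₀(1.1782) = 1.42 dB
∠(j90 + 120) = arctan(90/120) = 36.87°
∠(j90 + 8.41) = arctan(90/8.41) = 84.66°
∠L(j90) = 36.87° − 84.66° = -47.79°

|L| = 1.4 dB, ∠L = -47.8 deg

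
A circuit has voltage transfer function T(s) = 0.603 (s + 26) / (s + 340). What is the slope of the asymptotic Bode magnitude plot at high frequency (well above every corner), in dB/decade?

With 1 zero and 1 pole, the high-frequency asymptotic slope is 20 × (1 − 1) = 0 dB/decade.

0 dB/decade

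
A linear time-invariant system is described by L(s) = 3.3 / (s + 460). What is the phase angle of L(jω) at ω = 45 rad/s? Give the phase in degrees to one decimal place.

-5.6°

∠(j45 + 460) = arctan(45/460) = 5.59°
∠L(j45) = −5.59° = -5.59°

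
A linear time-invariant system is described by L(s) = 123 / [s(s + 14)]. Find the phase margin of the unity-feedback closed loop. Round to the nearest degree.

61°

Gain crossover: |L(jω)| = 1 at ω ≈ 7.7 rad/sec.
∠L(j7.7) = −90° − arctan(7.7/14) ≈ -118.81°
PM = 180° + (-118.81°) = 61.19°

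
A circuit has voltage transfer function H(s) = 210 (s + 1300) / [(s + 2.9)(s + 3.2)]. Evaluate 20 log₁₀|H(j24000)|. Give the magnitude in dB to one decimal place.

|j24000 + 1300| = √(24000² + 1300²) = 2.404e+04
|j24000 + 2.9| = √(24000² + 2.9²) = 2.4e+04
|j24000 + 3.2| = √(24000² + 3.2²) = 2.4e+04
|H(j24000)| = 210 × 2.404e+04 / (2.4e+04 × 2.4e+04) = 0.0087628
20 log₁₀(0.0087628) = -41.15 dB

-41.1 dB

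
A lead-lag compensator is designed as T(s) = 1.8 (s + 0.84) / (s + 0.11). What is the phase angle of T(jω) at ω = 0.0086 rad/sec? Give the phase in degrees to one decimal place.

-3.9 deg

∠(j0.0086 + 0.84) = arctan(0.0086/0.84) = 0.59°
∠(j0.0086 + 0.11) = arctan(0.0086/0.11) = 4.47°
∠T(j0.0086) = 0.59° − 4.47° = -3.88°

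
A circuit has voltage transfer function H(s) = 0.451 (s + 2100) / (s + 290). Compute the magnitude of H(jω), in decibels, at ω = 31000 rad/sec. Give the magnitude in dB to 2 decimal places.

|j31000 + 2100| = √(31000² + 2100²) = 3.107e+04
|j31000 + 290| = √(31000² + 290²) = 3.1e+04
|H(j31000)| = 0.451 × 3.107e+04 / 3.1e+04 = 0.45201
20 log₁₀(0.45201) = -6.897 dB

-6.90 dB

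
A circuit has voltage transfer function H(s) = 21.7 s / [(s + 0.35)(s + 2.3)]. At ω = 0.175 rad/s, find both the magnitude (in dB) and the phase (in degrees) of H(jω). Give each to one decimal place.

|j0.175| = 0.175
|j0.175 + 0.35| = √(0.175² + 0.35²) = 0.3913
|j0.175 + 2.3| = √(0.175² + 2.3²) = 2.307
|H(j0.175)| = 21.7 × 0.175 / (0.3913 × 2.307) = 4.2072
20 log₁₀(4.2072) = 12.48 dB
∠(j0.175) = 90.00°
∠(j0.175 + 0.35) = arctan(0.175/0.35) = 26.57°
∠(j0.175 + 2.3) = arctan(0.175/2.3) = 4.35°
∠H(j0.175) = 90.00° − (26.57° + 4.35°) = 59.08°

|H| = 12.5 dB, ∠H = 59.1 deg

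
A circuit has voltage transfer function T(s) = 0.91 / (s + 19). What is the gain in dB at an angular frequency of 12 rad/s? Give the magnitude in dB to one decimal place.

|j12 + 19| = √(12² + 19²) = 22.47
|T(j12)| = 0.91 / 22.47 = 0.040494
20 log₁₀(0.040494) = -27.85 dB

-27.9 dB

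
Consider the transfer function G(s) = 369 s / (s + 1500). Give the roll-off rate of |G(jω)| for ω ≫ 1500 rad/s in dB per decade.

0 dB/decade

With 1 zero and 1 pole, the high-frequency asymptotic slope is 20 × (1 − 1) = 0 dB/decade.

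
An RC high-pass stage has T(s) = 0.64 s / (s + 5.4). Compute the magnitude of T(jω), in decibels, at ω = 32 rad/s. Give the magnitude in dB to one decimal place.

|j32| = 32
|j32 + 5.4| = √(32² + 5.4²) = 32.45
|T(j32)| = 0.64 × 32 / 32.45 = 0.63108
20 log₁₀(0.63108) = -4.00 dB

-4.0 dB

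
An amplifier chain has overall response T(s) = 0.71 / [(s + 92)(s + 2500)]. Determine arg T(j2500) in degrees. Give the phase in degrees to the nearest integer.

-133°

∠(j2500 + 92) = arctan(2500/92) = 87.89°
∠(j2500 + 2500) = arctan(2500/2500) = 45.00°
∠T(j2500) = − (87.89° + 45.00°) = -132.89°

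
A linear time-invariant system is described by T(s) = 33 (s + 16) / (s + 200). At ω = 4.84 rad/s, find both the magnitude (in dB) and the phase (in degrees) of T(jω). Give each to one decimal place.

|T| = 8.8 dB, ∠T = 15.4°

|j4.84 + 16| = √(4.84² + 16²) = 16.72
|j4.84 + 200| = √(4.84² + 200²) = 200.1
|T(j4.84)| = 33 × 16.72 / 200.1 = 2.7573
20 log₁₀(2.7573) = 8.81 dB
∠(j4.84 + 16) = arctan(4.84/16) = 16.83°
∠(j4.84 + 200) = arctan(4.84/200) = 1.39°
∠T(j4.84) = 16.83° − 1.39° = 15.44°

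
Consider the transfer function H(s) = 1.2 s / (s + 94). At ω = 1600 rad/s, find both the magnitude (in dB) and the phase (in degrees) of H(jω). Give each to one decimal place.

|j1600| = 1600
|j1600 + 94| = √(1600² + 94²) = 1603
|H(j1600)| = 1.2 × 1600 / 1603 = 1.1979
20 log₁₀(1.1979) = 1.57 dB
∠(j1600) = 90.00°
∠(j1600 + 94) = arctan(1600/94) = 86.64°
∠H(j1600) = 90.00° − 86.64° = 3.36°

|H| = 1.6 dB, ∠H = 3.4°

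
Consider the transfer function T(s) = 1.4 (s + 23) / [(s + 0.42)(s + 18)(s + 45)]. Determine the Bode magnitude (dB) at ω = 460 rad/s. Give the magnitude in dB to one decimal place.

|j460 + 23| = √(460² + 23²) = 460.6
|j460 + 0.42| = √(460² + 0.42²) = 460
|j460 + 18| = √(460² + 18²) = 460.4
|j460 + 45| = √(460² + 45²) = 462.2
|T(j460)| = 1.4 × 460.6 / (460 × 460.4 × 462.2) = 6.588e-06
20 log₁₀(6.588e-06) = -103.62 dB

-103.6 dB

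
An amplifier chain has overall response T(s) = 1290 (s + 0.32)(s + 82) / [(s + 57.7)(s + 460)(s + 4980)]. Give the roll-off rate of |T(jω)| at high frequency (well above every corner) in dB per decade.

-20 dB/decade

With 2 zeros and 3 poles, the high-frequency asymptotic slope is 20 × (2 − 3) = -20 dB/decade.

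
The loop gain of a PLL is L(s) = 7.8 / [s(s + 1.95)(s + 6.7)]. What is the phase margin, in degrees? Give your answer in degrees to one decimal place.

Gain crossover: |L(jω)| = 1 at ω ≈ 0.571 rad/s.
∠L(j0.571) = −90° − arctan(0.571/1.95) − arctan(0.571/6.7) ≈ -111.19°
PM = 180° + (-111.19°) = 68.81°

68.8°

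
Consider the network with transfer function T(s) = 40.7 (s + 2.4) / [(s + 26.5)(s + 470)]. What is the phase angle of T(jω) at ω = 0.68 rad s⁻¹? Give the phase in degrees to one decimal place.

∠(j0.68 + 2.4) = arctan(0.68/2.4) = 15.82°
∠(j0.68 + 26.5) = arctan(0.68/26.5) = 1.47°
∠(j0.68 + 470) = arctan(0.68/470) = 0.08°
∠T(j0.68) = 15.82° − (1.47° + 0.08°) = 14.27°

14.3 deg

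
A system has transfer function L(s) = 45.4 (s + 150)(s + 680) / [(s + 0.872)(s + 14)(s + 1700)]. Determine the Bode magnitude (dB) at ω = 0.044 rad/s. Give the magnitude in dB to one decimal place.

|j0.044 + 150| = √(0.044² + 150²) = 150
|j0.044 + 680| = √(0.044² + 680²) = 680
|j0.044 + 0.872| = √(0.044² + 0.872²) = 0.8731
|j0.044 + 14| = √(0.044² + 14²) = 14
|j0.044 + 1700| = √(0.044² + 1700²) = 1700
|L(j0.044)| = 45.4 × 150 × 680 / (0.8731 × 14 × 1700) = 222.85
20 log₁₀(222.85) = 46.96 dB

47.0 dB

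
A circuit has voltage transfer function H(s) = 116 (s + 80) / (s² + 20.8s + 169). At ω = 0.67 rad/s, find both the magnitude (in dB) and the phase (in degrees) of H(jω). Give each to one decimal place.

|H| = 34.8 dB, ∠H = -4.2°

|j0.67 + 80| = √(0.67² + 80²) = 80
|(j0.67)² + 20.8(j0.67) + 169| = |168.55 + j13.936| = 169.1
|H(j0.67)| = 116 × 80 / 169.1 = 54.872
20 log₁₀(54.872) = 34.79 dB
∠(j0.67 + 80) = arctan(0.67/80) = 0.48°
∠[(j0.67)² + 20.8(j0.67) + 169] = ∠[168.55 + j13.936] = 4.73°
∠H(j0.67) = 0.48° − 4.73° = -4.25°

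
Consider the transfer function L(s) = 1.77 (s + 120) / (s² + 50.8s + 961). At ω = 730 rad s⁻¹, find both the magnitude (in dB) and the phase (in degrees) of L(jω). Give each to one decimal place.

|L| = -52.2 dB, ∠L = -95.3°

|j730 + 120| = √(730² + 120²) = 739.8
|(j730)² + 50.8(j730) + 961| = |-5.3194e+05 + j37084| = 5.332e+05
|L(j730)| = 1.77 × 739.8 / 5.332e+05 = 0.0024557
20 log₁₀(0.0024557) = -52.20 dB
∠(j730 + 120) = arctan(730/120) = 80.67°
∠[(j730)² + 50.8(j730) + 961] = ∠[-5.3194e+05 + j37084] = 176.01°
∠L(j730) = 80.67° − 176.01° = -95.35°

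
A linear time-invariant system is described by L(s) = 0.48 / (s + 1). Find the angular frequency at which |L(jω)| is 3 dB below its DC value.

1 rad/sec

For a single-pole low-pass, the −3 dB point is at the pole: ω = 1 rad/sec.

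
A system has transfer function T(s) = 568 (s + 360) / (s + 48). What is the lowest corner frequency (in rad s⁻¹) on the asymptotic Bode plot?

Break frequencies occur at each pole and zero magnitude: 48 rad s⁻¹, 360 rad s⁻¹.
The lowest is 48 rad s⁻¹.

48 rad s⁻¹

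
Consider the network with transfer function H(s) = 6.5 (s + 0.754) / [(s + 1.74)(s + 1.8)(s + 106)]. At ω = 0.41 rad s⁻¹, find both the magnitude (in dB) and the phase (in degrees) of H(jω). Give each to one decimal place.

|H| = -35.9 dB, ∠H = 2.2°

|j0.41 + 0.754| = √(0.41² + 0.754²) = 0.8583
|j0.41 + 1.74| = √(0.41² + 1.74²) = 1.788
|j0.41 + 1.8| = √(0.41² + 1.8²) = 1.846
|j0.41 + 106| = √(0.41² + 106²) = 106
|H(j0.41)| = 6.5 × 0.8583 / (1.788 × 1.846 × 106) = 0.015947
20 log₁₀(0.015947) = -35.95 dB
∠(j0.41 + 0.754) = arctan(0.41/0.754) = 28.54°
∠(j0.41 + 1.74) = arctan(0.41/1.74) = 13.26°
∠(j0.41 + 1.8) = arctan(0.41/1.8) = 12.83°
∠(j0.41 + 106) = arctan(0.41/106) = 0.22°
∠H(j0.41) = 28.54° − (13.26° + 12.83° + 0.22°) = 2.22°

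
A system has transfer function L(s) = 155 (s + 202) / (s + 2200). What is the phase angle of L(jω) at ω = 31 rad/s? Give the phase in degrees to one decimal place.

∠(j31 + 202) = arctan(31/202) = 8.72°
∠(j31 + 2200) = arctan(31/2200) = 0.81°
∠L(j31) = 8.72° − 0.81° = 7.92°

7.9 deg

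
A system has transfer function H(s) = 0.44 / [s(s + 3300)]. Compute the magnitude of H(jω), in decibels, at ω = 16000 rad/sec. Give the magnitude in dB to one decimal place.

-175.5 dB

|j16000 + 3300| = √(16000² + 3300²) = 1.634e+04
|j16000| = 1.6e+04
|H(j16000)| = 0.44 / (1.634e+04 × 1.6e+04) = 1.6833e-09
20 log₁₀(1.6833e-09) = -175.48 dB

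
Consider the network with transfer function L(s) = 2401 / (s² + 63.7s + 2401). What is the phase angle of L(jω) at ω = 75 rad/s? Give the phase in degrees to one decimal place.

-124.0°

∠[(j75)² + 63.7(j75) + 2401] = ∠[-3224 + j4777.5] = 124.01°
∠L(j75) = −124.01° = -124.01°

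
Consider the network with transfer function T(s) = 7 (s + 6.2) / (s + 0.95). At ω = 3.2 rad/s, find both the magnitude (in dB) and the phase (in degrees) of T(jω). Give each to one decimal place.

|T| = 23.3 dB, ∠T = -46.2°

|j3.2 + 6.2| = √(3.2² + 6.2²) = 6.977
|j3.2 + 0.95| = √(3.2² + 0.95²) = 3.338
|T(j3.2)| = 7 × 6.977 / 3.338 = 14.631
20 log₁₀(14.631) = 23.31 dB
∠(j3.2 + 6.2) = arctan(3.2/6.2) = 27.30°
∠(j3.2 + 0.95) = arctan(3.2/0.95) = 73.47°
∠T(j3.2) = 27.30° − 73.47° = -46.17°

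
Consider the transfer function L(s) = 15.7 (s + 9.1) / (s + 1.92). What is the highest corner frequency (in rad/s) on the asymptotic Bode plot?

Break frequencies occur at each pole and zero magnitude: 1.92 rad/s, 9.1 rad/s.
The highest is 9.1 rad/s.

9.1 rad/s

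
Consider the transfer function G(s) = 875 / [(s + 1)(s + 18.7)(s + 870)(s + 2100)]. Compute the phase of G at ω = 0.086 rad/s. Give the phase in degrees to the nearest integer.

-5°

∠(j0.086 + 1) = arctan(0.086/1) = 4.92°
∠(j0.086 + 18.7) = arctan(0.086/18.7) = 0.26°
∠(j0.086 + 870) = arctan(0.086/870) = 0.01°
∠(j0.086 + 2100) = arctan(0.086/2100) = 0.00°
∠G(j0.086) = − (4.92° + 0.26° + 0.01° + 0.00°) = -5.19°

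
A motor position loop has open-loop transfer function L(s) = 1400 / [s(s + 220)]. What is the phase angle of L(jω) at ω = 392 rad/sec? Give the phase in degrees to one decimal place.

∠(j392 + 220) = arctan(392/220) = 60.70°
∠(j392) = 90.00°
∠L(j392) = − (60.70° + 90.00°) = -150.70°

-150.7°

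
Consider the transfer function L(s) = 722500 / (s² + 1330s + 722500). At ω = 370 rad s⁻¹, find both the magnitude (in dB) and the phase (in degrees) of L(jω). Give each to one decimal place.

|L| = -0.5 dB, ∠L = -40.0 deg

|(j370)² + 1330(j370) + 722500| = |5.856e+05 + j4.921e+05| = 7.649e+05
|L(j370)| = 722500 / 7.649e+05 = 0.94455
20 log₁₀(0.94455) = -0.50 dB
∠[(j370)² + 1330(j370) + 722500] = ∠[5.856e+05 + j4.921e+05] = 40.04°
∠L(j370) = −40.04° = -40.04°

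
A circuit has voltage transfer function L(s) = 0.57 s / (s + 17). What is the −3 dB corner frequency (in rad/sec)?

For a single-pole high-pass, the −3 dB point is at the pole: ω = 17 rad/sec.

17 rad/sec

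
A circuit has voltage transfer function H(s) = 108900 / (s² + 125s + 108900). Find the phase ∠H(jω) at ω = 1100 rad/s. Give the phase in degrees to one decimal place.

∠[(j1100)² + 125(j1100) + 108900] = ∠[-1.1011e+06 + j1.375e+05] = 172.88°
∠H(j1100) = −172.88° = -172.88°

-172.9°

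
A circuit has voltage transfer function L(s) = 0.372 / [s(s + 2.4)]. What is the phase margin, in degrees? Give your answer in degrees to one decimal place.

Gain crossover: |L(jω)| = 1 at ω ≈ 0.155 rad/s.
∠L(j0.155) = −90° − arctan(0.155/2.4) ≈ -93.69°
PM = 180° + (-93.69°) = 86.31°

86.3 deg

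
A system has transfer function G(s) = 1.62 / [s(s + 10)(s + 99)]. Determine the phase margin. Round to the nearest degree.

Gain crossover: |G(jω)| = 1 at ω ≈ 0.00164 rad/s.
∠G(j0.00164) = −90° − arctan(0.00164/10) − arctan(0.00164/99) ≈ -90.01°
PM = 180° + (-90.01°) = 89.99°

90°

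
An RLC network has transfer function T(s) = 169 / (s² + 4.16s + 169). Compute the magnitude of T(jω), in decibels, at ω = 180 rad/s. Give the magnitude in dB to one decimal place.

|(j180)² + 4.16(j180) + 169| = |-32231 + j748.8| = 3.224e+04
|T(j180)| = 169 / 3.224e+04 = 0.005242
20 log₁₀(0.005242) = -45.61 dB

-45.6 dB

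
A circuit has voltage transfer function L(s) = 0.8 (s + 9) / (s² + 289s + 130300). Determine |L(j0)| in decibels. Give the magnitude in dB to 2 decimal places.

L(0) = 0.8 × 9 / 130300 = 5.5257e-05
20 log₁₀(5.5257e-05) = -85.152 dB

-85.15 dB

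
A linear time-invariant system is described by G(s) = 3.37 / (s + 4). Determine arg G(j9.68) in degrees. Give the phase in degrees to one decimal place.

-67.5°

∠(j9.68 + 4) = arctan(9.68/4) = 67.55°
∠G(j9.68) = −67.55° = -67.55°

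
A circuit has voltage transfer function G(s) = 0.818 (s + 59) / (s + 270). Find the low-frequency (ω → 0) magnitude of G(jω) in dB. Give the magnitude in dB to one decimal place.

G(0) = 0.818 × 59 / 270 = 0.17875
20 log₁₀(0.17875) = -14.96 dB

-15.0 dB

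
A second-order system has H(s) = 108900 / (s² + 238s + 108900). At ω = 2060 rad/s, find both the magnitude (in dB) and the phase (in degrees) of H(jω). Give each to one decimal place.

|(j2060)² + 238(j2060) + 108900| = |-4.1347e+06 + j4.9028e+05| = 4.164e+06
|H(j2060)| = 108900 / 4.164e+06 = 0.026155
20 log₁₀(0.026155) = -31.65 dB
∠[(j2060)² + 238(j2060) + 108900] = ∠[-4.1347e+06 + j4.9028e+05] = 173.24°
∠H(j2060) = −173.24° = -173.24°

|H| = -31.6 dB, ∠H = -173.2°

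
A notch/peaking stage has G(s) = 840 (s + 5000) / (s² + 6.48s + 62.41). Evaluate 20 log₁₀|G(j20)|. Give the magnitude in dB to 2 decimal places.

|j20 + 5000| = √(20² + 5000²) = 5000
|(j20)² + 6.48(j20) + 62.41| = |-337.59 + j129.6| = 361.6
|G(j20)| = 840 × 5000 / 361.6 = 11615
20 log₁₀(11615) = 81.300 dB

81.30 dB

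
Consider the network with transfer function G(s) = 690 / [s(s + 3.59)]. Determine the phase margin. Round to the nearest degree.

Gain crossover: |G(jω)| = 1 at ω ≈ 26.1 rad s⁻¹.
∠G(j26.1) = −90° − arctan(26.1/3.59) ≈ -172.18°
PM = 180° + (-172.18°) = 7.82°

8°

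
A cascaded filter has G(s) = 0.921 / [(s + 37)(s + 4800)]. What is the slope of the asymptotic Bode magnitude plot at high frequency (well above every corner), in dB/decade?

-40 dB/decade

With 0 zeros and 2 poles, the high-frequency asymptotic slope is 20 × (0 − 2) = -40 dB/decade.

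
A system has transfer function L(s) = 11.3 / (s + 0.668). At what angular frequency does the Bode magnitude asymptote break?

The single real pole at s = −0.668 gives a corner at ω = 0.668 rad/s.

0.668 rad/s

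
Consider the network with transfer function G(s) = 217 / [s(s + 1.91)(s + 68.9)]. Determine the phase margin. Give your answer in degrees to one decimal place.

53.7 deg

Gain crossover: |G(jω)| = 1 at ω ≈ 1.35 rad/sec.
∠G(j1.35) = −90° − arctan(1.35/1.91) − arctan(1.35/68.9) ≈ -126.32°
PM = 180° + (-126.32°) = 53.68°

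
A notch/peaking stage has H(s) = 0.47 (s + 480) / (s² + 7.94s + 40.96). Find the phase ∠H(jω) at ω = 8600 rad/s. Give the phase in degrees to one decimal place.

-93.1°

∠(j8600 + 480) = arctan(8600/480) = 86.81°
∠[(j8600)² + 7.94(j8600) + 40.96] = ∠[-7.396e+07 + j68284] = 179.95°
∠H(j8600) = 86.81° − 179.95° = -93.14°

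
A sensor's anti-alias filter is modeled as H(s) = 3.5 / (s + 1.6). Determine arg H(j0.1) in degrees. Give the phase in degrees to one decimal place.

-3.6°

∠(j0.1 + 1.6) = arctan(0.1/1.6) = 3.58°
∠H(j0.1) = −3.58° = -3.58°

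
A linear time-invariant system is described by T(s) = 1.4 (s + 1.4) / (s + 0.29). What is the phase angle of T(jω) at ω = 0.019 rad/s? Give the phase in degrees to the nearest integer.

-3 deg

∠(j0.019 + 1.4) = arctan(0.019/1.4) = 0.78°
∠(j0.019 + 0.29) = arctan(0.019/0.29) = 3.75°
∠T(j0.019) = 0.78° − 3.75° = -2.97°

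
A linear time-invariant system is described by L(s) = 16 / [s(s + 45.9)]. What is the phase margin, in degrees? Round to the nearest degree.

90°

Gain crossover: |L(jω)| = 1 at ω ≈ 0.349 rad/s.
∠L(j0.349) = −90° − arctan(0.349/45.9) ≈ -90.44°
PM = 180° + (-90.44°) = 89.56°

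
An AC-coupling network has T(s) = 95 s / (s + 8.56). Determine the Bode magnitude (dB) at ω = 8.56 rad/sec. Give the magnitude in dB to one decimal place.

|j8.56| = 8.56
|j8.56 + 8.56| = √(8.56² + 8.56²) = 12.11
|T(j8.56)| = 95 × 8.56 / 12.11 = 67.175
20 log₁₀(67.175) = 36.54 dB

36.5 dB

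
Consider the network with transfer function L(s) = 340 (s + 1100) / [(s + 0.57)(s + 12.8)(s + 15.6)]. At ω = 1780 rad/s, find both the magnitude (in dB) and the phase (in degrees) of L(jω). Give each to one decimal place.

|j1780 + 1100| = √(1780² + 1100²) = 2092
|j1780 + 0.57| = √(1780² + 0.57²) = 1780
|j1780 + 12.8| = √(1780² + 12.8²) = 1780
|j1780 + 15.6| = √(1780² + 15.6²) = 1780
|L(j1780)| = 340 × 2092 / (1780 × 1780 × 1780) = 0.00012614
20 log₁₀(0.00012614) = -77.98 dB
∠(j1780 + 1100) = arctan(1780/1100) = 58.28°
∠(j1780 + 0.57) = arctan(1780/0.57) = 89.98°
∠(j1780 + 12.8) = arctan(1780/12.8) = 89.59°
∠(j1780 + 15.6) = arctan(1780/15.6) = 89.50°
∠L(j1780) = 58.28° − (89.98° + 89.59° + 89.50°) = -210.78°

|L| = -78.0 dB, ∠L = -210.8°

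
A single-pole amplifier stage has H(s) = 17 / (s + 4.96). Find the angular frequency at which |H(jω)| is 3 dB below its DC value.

4.96 rad s⁻¹

For a single-pole low-pass, the −3 dB point is at the pole: ω = 4.96 rad s⁻¹.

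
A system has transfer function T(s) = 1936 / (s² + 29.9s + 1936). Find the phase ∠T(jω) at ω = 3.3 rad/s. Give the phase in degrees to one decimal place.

∠[(j3.3)² + 29.9(j3.3) + 1936] = ∠[1925.1 + j98.67] = 2.93°
∠T(j3.3) = −2.93° = -2.93°

-2.9°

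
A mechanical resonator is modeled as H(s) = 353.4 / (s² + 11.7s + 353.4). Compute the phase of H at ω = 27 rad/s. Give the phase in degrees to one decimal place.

-139.9°

∠[(j27)² + 11.7(j27) + 353.4] = ∠[-375.6 + j315.9] = 139.93°
∠H(j27) = −139.93° = -139.93°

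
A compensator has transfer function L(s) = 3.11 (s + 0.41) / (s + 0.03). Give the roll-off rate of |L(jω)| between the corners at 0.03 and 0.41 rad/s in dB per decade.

In this band the factors already past their corner are: pole at 0.03; net slope = -20 dB/decade.

-20 dB/decade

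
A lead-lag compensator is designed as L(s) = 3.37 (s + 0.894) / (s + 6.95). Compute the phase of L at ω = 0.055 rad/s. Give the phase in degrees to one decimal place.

∠(j0.055 + 0.894) = arctan(0.055/0.894) = 3.52°
∠(j0.055 + 6.95) = arctan(0.055/6.95) = 0.45°
∠L(j0.055) = 3.52° − 0.45° = 3.07°

3.1°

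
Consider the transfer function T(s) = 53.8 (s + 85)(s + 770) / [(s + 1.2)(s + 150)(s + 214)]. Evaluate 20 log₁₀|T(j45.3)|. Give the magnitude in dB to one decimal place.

|j45.3 + 85| = √(45.3² + 85²) = 96.32
|j45.3 + 770| = √(45.3² + 770²) = 771.3
|j45.3 + 1.2| = √(45.3² + 1.2²) = 45.32
|j45.3 + 150| = √(45.3² + 150²) = 156.7
|j45.3 + 214| = √(45.3² + 214²) = 218.7
|T(j45.3)| = 53.8 × 96.32 × 771.3 / (45.32 × 156.7 × 218.7) = 2.5734
20 log₁₀(2.5734) = 8.21 dB

8.2 dB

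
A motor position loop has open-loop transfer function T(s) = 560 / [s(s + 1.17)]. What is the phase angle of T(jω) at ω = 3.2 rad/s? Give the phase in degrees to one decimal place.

∠(j3.2 + 1.17) = arctan(3.2/1.17) = 69.92°
∠(j3.2) = 90.00°
∠T(j3.2) = − (69.92° + 90.00°) = -159.92°

-159.9°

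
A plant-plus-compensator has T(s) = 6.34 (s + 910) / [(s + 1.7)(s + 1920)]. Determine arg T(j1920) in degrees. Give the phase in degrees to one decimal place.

∠(j1920 + 910) = arctan(1920/910) = 64.64°
∠(j1920 + 1.7) = arctan(1920/1.7) = 89.95°
∠(j1920 + 1920) = arctan(1920/1920) = 45.00°
∠T(j1920) = 64.64° − (89.95° + 45.00°) = -70.31°

-70.3°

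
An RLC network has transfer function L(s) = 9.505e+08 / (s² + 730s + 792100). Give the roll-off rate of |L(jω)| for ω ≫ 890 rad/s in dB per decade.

With 0 zeros and 2 poles, the high-frequency asymptotic slope is 20 × (0 − 2) = -40 dB/decade.

-40 dB/decade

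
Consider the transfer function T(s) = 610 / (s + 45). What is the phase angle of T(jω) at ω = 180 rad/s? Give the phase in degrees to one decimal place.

-76.0 deg

∠(j180 + 45) = arctan(180/45) = 75.96°
∠T(j180) = −75.96° = -75.96°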